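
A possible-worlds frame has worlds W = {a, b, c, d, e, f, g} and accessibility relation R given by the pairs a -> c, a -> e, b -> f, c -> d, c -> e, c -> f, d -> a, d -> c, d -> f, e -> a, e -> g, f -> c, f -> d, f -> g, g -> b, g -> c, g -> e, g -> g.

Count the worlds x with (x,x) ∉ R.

6

Enumerating: a, b, c, d, e, f.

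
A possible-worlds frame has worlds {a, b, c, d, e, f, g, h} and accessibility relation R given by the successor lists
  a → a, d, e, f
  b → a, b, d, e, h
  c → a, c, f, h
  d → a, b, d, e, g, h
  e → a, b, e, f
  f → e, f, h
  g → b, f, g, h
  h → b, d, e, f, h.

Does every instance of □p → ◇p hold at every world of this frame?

The schema D characterises exactly the serial frames.
Serial: yes — every world has a successor (e.g. a R a).

Yes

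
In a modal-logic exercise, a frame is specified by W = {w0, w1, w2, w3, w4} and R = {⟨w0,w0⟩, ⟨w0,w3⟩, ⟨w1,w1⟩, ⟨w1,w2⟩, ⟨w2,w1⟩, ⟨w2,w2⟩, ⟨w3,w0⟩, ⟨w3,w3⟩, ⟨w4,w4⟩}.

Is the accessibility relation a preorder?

Yes

Reflexive: yes — every world is R-related to itself.
Transitive: yes — every two-step R-path is closed by a direct edge.
So R is a preorder.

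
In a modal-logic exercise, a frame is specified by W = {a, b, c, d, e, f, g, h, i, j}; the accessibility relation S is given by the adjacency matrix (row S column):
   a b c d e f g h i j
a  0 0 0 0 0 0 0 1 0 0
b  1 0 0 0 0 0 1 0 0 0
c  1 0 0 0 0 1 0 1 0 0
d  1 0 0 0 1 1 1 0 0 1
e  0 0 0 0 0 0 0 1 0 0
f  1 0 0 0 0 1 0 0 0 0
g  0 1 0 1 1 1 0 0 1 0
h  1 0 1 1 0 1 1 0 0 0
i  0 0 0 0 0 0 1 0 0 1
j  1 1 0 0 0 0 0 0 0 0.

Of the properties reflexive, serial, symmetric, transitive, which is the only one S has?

Reflexive: no — a is not related to itself.
Serial: yes — every world has a successor (e.g. a S h).
Symmetric: no — b S a but not a S b.
Transitive: no — a S h and h S c, but not a S c.
Only serial holds.

serial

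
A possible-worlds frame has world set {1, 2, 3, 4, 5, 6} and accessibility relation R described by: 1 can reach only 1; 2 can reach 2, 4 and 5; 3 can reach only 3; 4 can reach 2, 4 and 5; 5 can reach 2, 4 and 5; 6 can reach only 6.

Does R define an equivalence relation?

Reflexive: yes — every world is R-related to itself.
Symmetric: yes — every pair in R has its reverse in R.
Transitive: yes — every two-step R-path is closed by a direct edge.
So R is an equivalence relation.

Yes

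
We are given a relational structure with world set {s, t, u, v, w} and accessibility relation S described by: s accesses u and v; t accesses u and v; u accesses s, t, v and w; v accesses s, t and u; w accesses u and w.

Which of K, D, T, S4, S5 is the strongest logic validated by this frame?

Serial (axiom D): yes — every world has a successor (e.g. s S u).
Reflexive (axiom T): no — s is not related to itself.
Transitive (axiom 4): no — s S u and u S t, but not s S t.
Euclidean (axiom 5): no — u S s and u S t, but not s S t.
So F validates K, D; T would additionally require S to be reflexive. The strongest is D.

D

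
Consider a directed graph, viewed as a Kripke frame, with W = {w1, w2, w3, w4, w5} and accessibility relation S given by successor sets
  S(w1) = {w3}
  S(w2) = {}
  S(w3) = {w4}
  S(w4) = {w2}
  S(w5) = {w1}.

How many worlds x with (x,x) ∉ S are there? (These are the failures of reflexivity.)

Enumerating: w1, w2, w3, w4, w5.

5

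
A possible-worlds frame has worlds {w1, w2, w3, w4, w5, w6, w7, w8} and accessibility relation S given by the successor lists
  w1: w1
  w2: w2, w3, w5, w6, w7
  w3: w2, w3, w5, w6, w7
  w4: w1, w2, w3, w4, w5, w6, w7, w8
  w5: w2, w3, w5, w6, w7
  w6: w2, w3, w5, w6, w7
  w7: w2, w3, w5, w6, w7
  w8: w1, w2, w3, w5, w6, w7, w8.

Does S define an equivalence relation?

Reflexive: yes — every world is S-related to itself.
Symmetric: no — w4 S w1 but not w1 S w4.
Transitive: yes — every two-step S-path is closed by a direct edge.
So S is not an equivalence relation.

No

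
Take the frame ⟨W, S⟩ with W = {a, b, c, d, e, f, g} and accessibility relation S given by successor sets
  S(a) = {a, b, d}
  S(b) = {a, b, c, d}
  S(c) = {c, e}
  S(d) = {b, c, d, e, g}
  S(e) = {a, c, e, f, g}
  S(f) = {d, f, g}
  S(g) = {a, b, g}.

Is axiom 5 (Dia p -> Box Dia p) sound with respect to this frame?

The schema 5 characterises exactly the Euclidean frames.
Euclidean: no — b S a and b S c, but not a S c.

No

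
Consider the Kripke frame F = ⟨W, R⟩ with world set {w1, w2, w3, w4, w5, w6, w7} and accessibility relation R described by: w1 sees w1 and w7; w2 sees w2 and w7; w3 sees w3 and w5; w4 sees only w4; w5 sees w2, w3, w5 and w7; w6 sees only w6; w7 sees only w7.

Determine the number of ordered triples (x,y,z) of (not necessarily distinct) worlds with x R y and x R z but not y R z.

Enumerating: (w1,w7,w1), (w2,w7,w2), (w5,w2,w3), (w5,w2,w5), (w5,w3,w2), (w5,w3,w7), (w5,w7,w2), (w5,w7,w3), (w5,w7,w5).

9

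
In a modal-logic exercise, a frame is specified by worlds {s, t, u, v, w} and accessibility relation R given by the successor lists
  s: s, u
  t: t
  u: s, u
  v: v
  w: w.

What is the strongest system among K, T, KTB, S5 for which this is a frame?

S5

Reflexive (axiom T): yes — every world is R-related to itself.
Symmetric (axiom B): yes — every pair in R has its reverse in R.
Euclidean (axiom 5): yes — any two successors of a common world are R-related.
So F validates K, T, KTB, S5. The strongest is S5.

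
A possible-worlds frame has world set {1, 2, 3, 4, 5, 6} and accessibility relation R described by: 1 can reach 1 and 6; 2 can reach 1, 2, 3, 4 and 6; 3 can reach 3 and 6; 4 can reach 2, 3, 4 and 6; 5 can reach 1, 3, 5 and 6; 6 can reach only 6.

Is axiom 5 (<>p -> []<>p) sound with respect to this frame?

The schema 5 characterises exactly the Euclidean frames.
Euclidean: no — 2 R 1 and 2 R 3, but not 1 R 3.

No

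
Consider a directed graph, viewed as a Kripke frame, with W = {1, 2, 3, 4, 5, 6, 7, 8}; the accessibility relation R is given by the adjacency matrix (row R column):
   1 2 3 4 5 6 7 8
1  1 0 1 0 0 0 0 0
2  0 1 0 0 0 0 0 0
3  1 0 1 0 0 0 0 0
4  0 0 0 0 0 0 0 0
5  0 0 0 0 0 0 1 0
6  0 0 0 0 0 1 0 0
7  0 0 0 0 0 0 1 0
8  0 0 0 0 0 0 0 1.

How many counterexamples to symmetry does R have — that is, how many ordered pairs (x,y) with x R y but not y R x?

Enumerating: (5,7).

1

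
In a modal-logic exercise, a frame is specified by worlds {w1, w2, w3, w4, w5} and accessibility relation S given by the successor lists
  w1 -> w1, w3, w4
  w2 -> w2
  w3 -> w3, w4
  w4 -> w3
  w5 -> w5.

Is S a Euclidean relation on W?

Euclidean: no — w1 S w3 and w1 S w1, but not w3 S w1.

No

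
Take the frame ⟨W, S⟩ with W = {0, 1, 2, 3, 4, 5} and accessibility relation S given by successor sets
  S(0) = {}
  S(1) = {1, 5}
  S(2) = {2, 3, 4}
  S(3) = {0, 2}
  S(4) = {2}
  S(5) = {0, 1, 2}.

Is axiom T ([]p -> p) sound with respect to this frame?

No

The schema T characterises exactly the reflexive frames.
Reflexive: no — 0 is not related to itself.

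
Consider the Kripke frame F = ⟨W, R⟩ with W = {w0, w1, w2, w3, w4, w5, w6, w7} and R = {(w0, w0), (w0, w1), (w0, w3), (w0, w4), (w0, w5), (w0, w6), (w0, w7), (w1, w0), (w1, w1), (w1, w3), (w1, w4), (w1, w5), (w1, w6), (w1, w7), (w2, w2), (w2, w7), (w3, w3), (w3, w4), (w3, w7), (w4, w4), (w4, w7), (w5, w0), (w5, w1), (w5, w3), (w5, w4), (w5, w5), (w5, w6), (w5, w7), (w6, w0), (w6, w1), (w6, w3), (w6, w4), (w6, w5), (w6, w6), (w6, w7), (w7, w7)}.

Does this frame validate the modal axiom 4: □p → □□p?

The schema 4 characterises exactly the transitive frames.
Transitive: yes — every two-step R-path is closed by a direct edge.

Yes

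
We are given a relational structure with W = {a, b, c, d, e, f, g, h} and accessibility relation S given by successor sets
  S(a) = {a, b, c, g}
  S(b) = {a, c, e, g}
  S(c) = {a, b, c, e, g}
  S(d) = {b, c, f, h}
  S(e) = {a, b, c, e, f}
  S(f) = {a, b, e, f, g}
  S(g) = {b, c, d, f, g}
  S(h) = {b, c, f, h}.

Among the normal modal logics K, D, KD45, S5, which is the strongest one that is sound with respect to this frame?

Serial (axiom D): yes — every world has a successor (e.g. a S a).
Euclidean (axiom 5): no — b S a and b S e, but not a S e.
Transitive (axiom 4): no — a S b and b S e, but not a S e.
Reflexive (axiom T): no — b is not related to itself.
So F validates K, D; KD45 would additionally require S to be Euclidean and transitive. The strongest is D.

D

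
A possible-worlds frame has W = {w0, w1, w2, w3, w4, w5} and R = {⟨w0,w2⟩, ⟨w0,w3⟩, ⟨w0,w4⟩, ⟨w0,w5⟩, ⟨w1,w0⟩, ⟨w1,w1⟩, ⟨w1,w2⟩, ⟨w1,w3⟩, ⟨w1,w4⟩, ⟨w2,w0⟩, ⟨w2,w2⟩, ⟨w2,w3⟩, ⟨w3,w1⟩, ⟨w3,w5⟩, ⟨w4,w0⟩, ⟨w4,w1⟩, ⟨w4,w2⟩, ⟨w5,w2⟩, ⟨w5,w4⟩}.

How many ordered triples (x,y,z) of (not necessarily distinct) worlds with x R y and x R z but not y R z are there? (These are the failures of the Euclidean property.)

32

Enumerating: (w0,w2,w4), (w0,w2,w5), (w0,w3,w2), (w0,w3,w3), (w0,w3,w4), (w0,w4,w3), (w0,w4,w4), (w0,w4,w5), (w0,w5,w3), (w0,w5,w5), (w1,w0,w0), (w1,w0,w1), … and 20 more.
Total: 32.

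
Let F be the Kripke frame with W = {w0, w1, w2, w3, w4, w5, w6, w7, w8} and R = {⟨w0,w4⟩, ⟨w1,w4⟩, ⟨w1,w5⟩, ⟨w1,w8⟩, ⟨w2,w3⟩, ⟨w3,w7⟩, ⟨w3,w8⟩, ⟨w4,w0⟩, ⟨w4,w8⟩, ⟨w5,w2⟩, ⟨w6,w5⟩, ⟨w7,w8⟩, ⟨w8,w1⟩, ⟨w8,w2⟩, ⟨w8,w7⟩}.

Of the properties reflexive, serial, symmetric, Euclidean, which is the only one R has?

Reflexive: no — w0 is not related to itself.
Serial: yes — every world has a successor (e.g. w0 R w4).
Symmetric: no — w1 R w4 but not w4 R w1.
Euclidean: no — w1 R w4 and w1 R w5, but not w4 R w5.
Only serial holds.

serial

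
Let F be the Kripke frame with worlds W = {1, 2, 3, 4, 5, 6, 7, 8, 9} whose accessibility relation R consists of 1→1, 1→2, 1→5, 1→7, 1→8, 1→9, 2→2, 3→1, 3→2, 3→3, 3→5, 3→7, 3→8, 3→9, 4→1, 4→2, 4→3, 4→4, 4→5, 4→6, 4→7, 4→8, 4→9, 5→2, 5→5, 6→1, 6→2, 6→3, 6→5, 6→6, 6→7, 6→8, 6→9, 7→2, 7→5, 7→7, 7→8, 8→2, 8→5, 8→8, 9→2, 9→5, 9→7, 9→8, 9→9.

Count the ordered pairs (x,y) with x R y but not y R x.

Enumerating: (1,2), (1,5), (1,7), (1,8), (1,9), (3,1), (3,2), (3,5), (3,7), (3,8), (3,9), (4,1), … and 24 more.
Total: 36.

36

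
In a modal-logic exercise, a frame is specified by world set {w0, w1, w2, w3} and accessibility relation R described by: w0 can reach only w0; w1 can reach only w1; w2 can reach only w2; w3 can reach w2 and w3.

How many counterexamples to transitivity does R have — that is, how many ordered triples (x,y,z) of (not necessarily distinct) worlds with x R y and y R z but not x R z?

R is transitive; there are no such tuples.

0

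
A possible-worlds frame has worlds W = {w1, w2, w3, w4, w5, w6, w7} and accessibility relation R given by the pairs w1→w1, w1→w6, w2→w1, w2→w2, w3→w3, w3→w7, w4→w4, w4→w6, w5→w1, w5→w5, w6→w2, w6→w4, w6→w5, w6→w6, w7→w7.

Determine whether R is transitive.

No

Transitive: no — w1 R w6 and w6 R w2, but not w1 R w2.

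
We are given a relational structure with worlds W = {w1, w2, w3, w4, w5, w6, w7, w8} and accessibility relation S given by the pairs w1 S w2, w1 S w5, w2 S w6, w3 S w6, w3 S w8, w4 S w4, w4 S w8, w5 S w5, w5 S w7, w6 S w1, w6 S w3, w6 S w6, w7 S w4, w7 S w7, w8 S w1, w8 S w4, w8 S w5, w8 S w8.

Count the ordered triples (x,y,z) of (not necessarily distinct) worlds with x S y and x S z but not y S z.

20

Enumerating: (w1,w2,w2), (w1,w2,w5), (w1,w5,w2), (w3,w6,w8), (w3,w8,w6), (w5,w7,w5), (w6,w1,w1), (w6,w1,w3), (w6,w1,w6), (w6,w3,w1), (w6,w3,w3), (w7,w4,w7), … and 8 more.
Total: 20.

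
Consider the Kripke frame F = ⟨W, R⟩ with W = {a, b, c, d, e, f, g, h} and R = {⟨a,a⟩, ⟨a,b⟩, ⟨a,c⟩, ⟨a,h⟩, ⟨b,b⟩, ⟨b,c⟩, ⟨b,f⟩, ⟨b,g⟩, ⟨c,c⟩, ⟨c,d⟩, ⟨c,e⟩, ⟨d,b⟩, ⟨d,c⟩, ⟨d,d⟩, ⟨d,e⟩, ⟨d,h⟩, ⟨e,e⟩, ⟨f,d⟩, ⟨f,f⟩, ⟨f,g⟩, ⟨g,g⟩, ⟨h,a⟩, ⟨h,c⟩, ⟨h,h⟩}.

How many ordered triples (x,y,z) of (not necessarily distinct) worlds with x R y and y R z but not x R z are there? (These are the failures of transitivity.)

19

Enumerating: (a,b,f), (a,b,g), (a,c,d), (a,c,e), (b,c,d), (b,c,e), (b,f,d), (c,d,b), (c,d,h), (d,b,f), (d,b,g), (d,h,a), … and 7 more.
Total: 19.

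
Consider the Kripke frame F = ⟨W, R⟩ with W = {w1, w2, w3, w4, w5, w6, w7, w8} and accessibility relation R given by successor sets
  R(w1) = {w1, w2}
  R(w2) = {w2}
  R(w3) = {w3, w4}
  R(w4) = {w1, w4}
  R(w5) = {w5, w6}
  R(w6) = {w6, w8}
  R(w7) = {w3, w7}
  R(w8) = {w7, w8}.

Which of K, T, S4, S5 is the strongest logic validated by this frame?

T

Reflexive (axiom T): yes — every world is R-related to itself.
Transitive (axiom 4): no — w3 R w4 and w4 R w1, but not w3 R w1.
Euclidean (axiom 5): no — w1 R w2 and w1 R w1, but not w2 R w1.
So F validates K, T; S4 would additionally require R to be transitive. The strongest is T.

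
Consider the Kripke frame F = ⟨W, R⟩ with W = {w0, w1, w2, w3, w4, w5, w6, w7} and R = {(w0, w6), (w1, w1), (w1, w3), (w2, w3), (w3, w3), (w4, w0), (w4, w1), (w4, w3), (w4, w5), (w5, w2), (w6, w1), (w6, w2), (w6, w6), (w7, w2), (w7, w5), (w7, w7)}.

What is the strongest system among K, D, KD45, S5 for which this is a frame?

Serial (axiom D): yes — every world has a successor (e.g. w0 R w6).
Euclidean (axiom 5): no — w4 R w0 and w4 R w1, but not w0 R w1.
Transitive (axiom 4): no — w0 R w6 and w6 R w1, but not w0 R w1.
Reflexive (axiom T): no — w0 is not related to itself.
So F validates K, D; KD45 would additionally require R to be Euclidean and transitive. The strongest is D.

D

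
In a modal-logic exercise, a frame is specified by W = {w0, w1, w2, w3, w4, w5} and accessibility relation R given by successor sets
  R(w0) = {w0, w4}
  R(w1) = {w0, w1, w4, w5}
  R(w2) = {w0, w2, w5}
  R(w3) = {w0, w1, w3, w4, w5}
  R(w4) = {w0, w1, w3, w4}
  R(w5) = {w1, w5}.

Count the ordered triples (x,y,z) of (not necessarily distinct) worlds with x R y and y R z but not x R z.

9

Enumerating: (w0,w4,w1), (w0,w4,w3), (w1,w4,w3), (w2,w0,w4), (w2,w5,w1), (w4,w1,w5), (w4,w3,w5), (w5,w1,w0), (w5,w1,w4).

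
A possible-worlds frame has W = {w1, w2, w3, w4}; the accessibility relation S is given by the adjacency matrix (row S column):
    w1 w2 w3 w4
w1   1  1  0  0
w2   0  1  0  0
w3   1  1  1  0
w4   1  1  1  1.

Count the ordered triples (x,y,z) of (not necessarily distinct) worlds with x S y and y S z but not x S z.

0

S is transitive; there are no such tuples.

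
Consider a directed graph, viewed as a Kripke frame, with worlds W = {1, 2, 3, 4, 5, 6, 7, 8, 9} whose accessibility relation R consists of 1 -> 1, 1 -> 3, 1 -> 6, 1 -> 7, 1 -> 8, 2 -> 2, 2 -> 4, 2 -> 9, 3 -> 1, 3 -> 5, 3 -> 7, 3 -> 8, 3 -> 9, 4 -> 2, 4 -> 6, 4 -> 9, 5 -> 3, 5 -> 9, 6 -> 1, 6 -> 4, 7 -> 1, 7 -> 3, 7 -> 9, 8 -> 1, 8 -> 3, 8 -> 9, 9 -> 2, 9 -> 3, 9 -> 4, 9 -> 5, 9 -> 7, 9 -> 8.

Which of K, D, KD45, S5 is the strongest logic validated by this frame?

D

Serial (axiom D): yes — every world has a successor (e.g. 1 R 1).
Euclidean (axiom 5): no — 1 R 3 and 1 R 6, but not 3 R 6.
Transitive (axiom 4): no — 1 R 3 and 3 R 5, but not 1 R 5.
Reflexive (axiom T): no — 3 is not related to itself.
So F validates K, D; KD45 would additionally require R to be Euclidean and transitive. The strongest is D.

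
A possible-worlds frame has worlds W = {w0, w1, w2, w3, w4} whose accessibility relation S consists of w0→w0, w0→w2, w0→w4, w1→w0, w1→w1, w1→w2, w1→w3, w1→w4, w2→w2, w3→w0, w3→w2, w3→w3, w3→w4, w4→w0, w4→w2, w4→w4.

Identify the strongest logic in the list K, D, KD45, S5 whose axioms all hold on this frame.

Serial (axiom D): yes — every world has a successor (e.g. w0 S w0).
Euclidean (axiom 5): no — w0 S w2 and w0 S w4, but not w2 S w4.
Transitive (axiom 4): yes — every two-step S-path is closed by a direct edge.
Reflexive (axiom T): yes — every world is S-related to itself.
So F validates K, D; KD45 would additionally require S to be Euclidean. The strongest is D.

D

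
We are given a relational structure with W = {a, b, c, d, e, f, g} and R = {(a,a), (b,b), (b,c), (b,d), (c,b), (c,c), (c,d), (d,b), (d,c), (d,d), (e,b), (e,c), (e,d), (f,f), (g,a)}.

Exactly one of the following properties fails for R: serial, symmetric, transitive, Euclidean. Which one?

symmetric

Serial: yes — every world has a successor (e.g. a R a).
Symmetric: no — e R b but not b R e.
Transitive: yes — every two-step R-path is closed by a direct edge.
Euclidean: yes — any two successors of a common world are R-related.
Only symmetric fails.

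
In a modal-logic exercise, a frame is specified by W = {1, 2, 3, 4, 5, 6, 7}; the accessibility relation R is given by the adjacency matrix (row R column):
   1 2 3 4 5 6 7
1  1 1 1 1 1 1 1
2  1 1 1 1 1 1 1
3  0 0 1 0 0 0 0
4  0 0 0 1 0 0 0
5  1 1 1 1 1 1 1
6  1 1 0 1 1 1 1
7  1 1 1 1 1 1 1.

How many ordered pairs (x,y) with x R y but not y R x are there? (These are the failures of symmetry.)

Enumerating: (1,3), (1,4), (2,3), (2,4), (5,3), (5,4), (6,4), (7,3), (7,4).

9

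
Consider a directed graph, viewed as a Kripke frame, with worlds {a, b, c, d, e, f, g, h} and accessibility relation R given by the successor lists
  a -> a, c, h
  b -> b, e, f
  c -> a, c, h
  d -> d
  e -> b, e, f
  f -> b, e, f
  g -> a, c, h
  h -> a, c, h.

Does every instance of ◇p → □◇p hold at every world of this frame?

The schema 5 characterises exactly the Euclidean frames.
Euclidean: yes — any two successors of a common world are R-related.

Yes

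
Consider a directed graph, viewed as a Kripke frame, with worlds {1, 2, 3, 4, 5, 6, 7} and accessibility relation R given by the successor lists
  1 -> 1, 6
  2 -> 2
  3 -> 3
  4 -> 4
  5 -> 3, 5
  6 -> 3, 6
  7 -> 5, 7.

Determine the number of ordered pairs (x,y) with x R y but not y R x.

Enumerating: (1,6), (5,3), (6,3), (7,5).

4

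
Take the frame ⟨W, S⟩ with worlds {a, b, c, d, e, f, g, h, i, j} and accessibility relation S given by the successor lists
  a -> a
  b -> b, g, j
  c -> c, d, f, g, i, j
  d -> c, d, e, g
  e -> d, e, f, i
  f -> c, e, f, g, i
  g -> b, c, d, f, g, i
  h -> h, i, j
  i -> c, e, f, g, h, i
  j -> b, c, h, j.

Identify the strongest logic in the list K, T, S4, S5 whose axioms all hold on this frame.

Reflexive (axiom T): yes — every world is S-related to itself.
Transitive (axiom 4): no — b S g and g S c, but not b S c.
Euclidean (axiom 5): no — b S g and b S j, but not g S j.
So F validates K, T; S4 would additionally require S to be transitive. The strongest is T.

T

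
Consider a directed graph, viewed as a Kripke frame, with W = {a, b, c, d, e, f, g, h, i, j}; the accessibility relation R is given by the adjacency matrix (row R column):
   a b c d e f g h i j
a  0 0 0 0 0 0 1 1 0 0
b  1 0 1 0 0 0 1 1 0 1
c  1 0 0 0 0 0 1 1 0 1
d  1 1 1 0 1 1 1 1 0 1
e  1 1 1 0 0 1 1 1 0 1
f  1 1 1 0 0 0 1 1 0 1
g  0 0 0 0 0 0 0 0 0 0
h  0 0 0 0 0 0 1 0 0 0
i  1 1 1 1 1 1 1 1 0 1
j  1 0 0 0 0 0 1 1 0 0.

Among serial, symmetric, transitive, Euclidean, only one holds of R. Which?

transitive

Serial: no — g has no R-successor.
Symmetric: no — a R g but not g R a.
Transitive: yes — every two-step R-path is closed by a direct edge.
Euclidean: no — a R g and a R h, but not g R h.
Only transitive holds.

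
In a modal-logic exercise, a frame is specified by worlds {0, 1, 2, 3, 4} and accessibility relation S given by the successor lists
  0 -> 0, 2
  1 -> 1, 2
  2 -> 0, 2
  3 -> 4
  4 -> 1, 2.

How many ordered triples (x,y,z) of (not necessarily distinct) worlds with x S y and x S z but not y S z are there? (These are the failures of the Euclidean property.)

3

Enumerating: (1,2,1), (3,4,4), (4,2,1).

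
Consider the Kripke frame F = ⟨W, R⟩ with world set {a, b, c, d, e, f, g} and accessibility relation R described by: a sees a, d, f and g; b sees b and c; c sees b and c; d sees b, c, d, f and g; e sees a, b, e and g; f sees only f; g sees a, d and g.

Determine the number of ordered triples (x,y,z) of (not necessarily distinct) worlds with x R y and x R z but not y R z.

Enumerating: (a,d,a), (a,f,a), (a,f,d), (a,f,g), (a,g,f), (d,b,d), (d,b,f), (d,b,g), (d,c,d), (d,c,f), (d,c,g), (d,f,b), … and 14 more.
Total: 26.

26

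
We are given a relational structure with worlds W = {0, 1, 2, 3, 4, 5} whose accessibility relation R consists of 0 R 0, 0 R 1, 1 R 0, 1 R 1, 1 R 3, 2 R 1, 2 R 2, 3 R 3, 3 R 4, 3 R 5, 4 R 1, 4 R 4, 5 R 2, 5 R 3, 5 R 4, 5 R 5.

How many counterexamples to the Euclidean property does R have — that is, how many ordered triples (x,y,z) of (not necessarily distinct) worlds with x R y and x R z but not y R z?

14

Enumerating: (1,0,3), (1,3,0), (1,3,1), (2,1,2), (3,4,3), (3,4,5), (4,1,4), (5,2,3), (5,2,4), (5,2,5), (5,3,2), (5,4,2), (5,4,3), (5,4,5).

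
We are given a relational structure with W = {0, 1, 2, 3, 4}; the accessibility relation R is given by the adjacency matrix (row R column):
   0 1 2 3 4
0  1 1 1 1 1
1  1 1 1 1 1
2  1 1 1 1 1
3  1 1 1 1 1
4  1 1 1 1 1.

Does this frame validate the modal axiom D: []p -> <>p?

Yes

The schema D characterises exactly the serial frames.
Serial: yes — every world has a successor (e.g. 0 R 0).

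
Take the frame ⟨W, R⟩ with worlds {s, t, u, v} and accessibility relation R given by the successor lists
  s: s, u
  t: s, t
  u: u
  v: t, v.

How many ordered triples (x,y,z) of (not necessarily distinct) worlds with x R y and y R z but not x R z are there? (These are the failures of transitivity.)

2

Enumerating: (t,s,u), (v,t,s).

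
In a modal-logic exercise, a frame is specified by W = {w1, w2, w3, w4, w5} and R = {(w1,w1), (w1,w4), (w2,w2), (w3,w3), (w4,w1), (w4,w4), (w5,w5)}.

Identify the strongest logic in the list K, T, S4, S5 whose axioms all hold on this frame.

Reflexive (axiom T): yes — every world is R-related to itself.
Transitive (axiom 4): yes — every two-step R-path is closed by a direct edge.
Euclidean (axiom 5): yes — any two successors of a common world are R-related.
So F validates K, T, S4, S5. The strongest is S5.

S5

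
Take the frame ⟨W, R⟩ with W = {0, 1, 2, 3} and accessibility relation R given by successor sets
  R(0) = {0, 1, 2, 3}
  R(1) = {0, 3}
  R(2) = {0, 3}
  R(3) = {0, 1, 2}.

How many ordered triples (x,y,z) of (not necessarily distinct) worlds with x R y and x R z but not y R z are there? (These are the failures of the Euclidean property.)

Enumerating: (0,1,1), (0,1,2), (0,2,1), (0,2,2), (0,3,3), (1,3,3), (2,3,3), (3,1,1), (3,1,2), (3,2,1), (3,2,2).

11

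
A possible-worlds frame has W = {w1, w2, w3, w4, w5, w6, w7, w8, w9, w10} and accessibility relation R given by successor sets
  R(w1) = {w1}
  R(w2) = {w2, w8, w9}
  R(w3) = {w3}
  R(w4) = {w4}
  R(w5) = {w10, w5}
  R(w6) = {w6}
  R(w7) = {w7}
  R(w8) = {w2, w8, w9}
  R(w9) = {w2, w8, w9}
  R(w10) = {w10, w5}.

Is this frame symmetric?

Symmetric: yes — every pair in R has its reverse in R.

Yes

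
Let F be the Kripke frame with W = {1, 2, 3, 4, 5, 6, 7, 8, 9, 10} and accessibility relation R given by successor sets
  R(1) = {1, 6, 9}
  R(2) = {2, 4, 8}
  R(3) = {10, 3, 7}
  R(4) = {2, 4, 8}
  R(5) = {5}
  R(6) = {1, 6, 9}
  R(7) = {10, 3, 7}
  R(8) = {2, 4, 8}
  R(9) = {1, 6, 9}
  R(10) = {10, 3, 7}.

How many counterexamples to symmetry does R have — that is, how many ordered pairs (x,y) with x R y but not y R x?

0

R is symmetric; there are no such tuples.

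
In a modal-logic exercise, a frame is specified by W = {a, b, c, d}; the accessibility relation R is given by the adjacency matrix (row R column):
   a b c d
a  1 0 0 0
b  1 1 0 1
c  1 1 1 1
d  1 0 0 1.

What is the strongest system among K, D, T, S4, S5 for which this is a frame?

Serial (axiom D): yes — every world has a successor (e.g. a R a).
Reflexive (axiom T): yes — every world is R-related to itself.
Transitive (axiom 4): yes — every two-step R-path is closed by a direct edge.
Euclidean (axiom 5): no — b R a and b R d, but not a R d.
So F validates K, D, T, S4; S5 would additionally require R to be Euclidean. The strongest is S4.

S4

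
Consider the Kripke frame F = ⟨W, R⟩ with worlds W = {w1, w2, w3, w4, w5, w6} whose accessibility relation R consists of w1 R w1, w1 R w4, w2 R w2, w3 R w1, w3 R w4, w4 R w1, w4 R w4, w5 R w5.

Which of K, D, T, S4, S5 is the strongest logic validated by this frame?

K

Serial (axiom D): no — w6 has no R-successor.
Reflexive (axiom T): no — w3 is not related to itself.
Transitive (axiom 4): yes — every two-step R-path is closed by a direct edge.
Euclidean (axiom 5): yes — any two successors of a common world are R-related.
So F validates K; D would additionally require R to be serial. The strongest is K.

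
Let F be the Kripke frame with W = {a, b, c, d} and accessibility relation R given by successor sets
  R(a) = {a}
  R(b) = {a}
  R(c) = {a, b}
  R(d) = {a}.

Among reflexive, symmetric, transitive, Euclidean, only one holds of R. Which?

Reflexive: no — b is not related to itself.
Symmetric: no — b R a but not a R b.
Transitive: yes — every two-step R-path is closed by a direct edge.
Euclidean: no — c R a and c R b, but not a R b.
Only transitive holds.

transitive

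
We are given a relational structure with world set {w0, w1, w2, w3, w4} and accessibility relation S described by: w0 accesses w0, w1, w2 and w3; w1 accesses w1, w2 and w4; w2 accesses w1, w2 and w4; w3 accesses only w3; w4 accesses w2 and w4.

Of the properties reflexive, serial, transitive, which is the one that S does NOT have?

transitive

Reflexive: yes — every world is S-related to itself.
Serial: yes — every world has a successor (e.g. w0 S w0).
Transitive: no — w0 S w1 and w1 S w4, but not w0 S w4.
Only transitive fails.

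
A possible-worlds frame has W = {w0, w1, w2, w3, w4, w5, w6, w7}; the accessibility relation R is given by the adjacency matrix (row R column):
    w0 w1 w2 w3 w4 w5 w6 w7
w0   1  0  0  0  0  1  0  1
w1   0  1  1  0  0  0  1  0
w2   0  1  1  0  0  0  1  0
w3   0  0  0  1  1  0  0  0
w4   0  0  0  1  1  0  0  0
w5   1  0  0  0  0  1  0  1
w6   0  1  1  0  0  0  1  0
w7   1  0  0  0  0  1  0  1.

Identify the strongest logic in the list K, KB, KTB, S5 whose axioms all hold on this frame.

Symmetric (axiom B): yes — every pair in R has its reverse in R.
Reflexive (axiom T): yes — every world is R-related to itself.
Euclidean (axiom 5): yes — any two successors of a common world are R-related.
So F validates K, KB, KTB, S5. The strongest is S5.

S5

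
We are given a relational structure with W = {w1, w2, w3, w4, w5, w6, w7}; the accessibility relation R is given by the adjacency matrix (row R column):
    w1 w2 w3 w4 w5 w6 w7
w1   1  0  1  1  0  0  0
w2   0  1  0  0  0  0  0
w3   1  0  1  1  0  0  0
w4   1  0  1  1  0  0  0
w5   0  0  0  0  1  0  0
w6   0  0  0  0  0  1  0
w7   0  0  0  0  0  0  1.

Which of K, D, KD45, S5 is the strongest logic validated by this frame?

Serial (axiom D): yes — every world has a successor (e.g. w1 R w1).
Euclidean (axiom 5): yes — any two successors of a common world are R-related.
Transitive (axiom 4): yes — every two-step R-path is closed by a direct edge.
Reflexive (axiom T): yes — every world is R-related to itself.
So F validates K, D, KD45, S5. The strongest is S5.

S5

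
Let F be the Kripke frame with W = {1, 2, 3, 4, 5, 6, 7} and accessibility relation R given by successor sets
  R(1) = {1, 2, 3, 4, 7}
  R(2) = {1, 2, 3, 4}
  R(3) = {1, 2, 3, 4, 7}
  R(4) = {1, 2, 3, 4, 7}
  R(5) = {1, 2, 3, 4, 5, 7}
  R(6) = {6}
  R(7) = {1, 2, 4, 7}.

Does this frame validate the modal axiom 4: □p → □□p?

Axiom 4 corresponds to the accessibility relation being transitive.
Transitive: no — 2 R 1 and 1 R 7, but not 2 R 7.

No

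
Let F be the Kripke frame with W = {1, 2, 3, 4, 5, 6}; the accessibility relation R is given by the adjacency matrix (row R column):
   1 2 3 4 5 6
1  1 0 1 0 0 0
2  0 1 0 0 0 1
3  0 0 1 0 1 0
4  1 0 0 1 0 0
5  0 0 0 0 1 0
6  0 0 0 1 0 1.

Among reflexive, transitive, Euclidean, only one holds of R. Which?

reflexive

Reflexive: yes — every world is R-related to itself.
Transitive: no — 1 R 3 and 3 R 5, but not 1 R 5.
Euclidean: no — 1 R 3 and 1 R 1, but not 3 R 1.
Only reflexive holds.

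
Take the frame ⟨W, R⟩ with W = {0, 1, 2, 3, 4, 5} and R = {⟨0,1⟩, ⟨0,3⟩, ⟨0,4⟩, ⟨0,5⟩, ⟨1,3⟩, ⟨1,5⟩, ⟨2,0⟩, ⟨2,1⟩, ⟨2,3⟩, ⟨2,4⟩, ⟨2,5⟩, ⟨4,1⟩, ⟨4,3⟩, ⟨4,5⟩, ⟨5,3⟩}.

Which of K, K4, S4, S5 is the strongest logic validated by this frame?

K4

Transitive (axiom 4): yes — every two-step R-path is closed by a direct edge.
Reflexive (axiom T): no — 0 is not related to itself.
Euclidean (axiom 5): no — 0 R 1 and 0 R 4, but not 1 R 4.
So F validates K, K4; S4 would additionally require R to be reflexive. The strongest is K4.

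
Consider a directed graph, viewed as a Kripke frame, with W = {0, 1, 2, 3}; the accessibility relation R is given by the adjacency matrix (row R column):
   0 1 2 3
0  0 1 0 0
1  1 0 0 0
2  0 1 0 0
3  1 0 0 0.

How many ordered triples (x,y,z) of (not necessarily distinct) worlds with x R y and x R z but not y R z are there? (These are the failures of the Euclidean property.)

4

Enumerating: (0,1,1), (1,0,0), (2,1,1), (3,0,0).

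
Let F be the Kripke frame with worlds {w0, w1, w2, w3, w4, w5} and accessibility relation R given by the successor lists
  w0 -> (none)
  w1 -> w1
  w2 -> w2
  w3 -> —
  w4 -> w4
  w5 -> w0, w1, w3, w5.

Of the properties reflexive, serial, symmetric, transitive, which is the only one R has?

transitive

Reflexive: no — w0 is not related to itself.
Serial: no — w0 has no R-successor.
Symmetric: no — w5 R w0 but not w0 R w5.
Transitive: yes — every two-step R-path is closed by a direct edge.
Only transitive holds.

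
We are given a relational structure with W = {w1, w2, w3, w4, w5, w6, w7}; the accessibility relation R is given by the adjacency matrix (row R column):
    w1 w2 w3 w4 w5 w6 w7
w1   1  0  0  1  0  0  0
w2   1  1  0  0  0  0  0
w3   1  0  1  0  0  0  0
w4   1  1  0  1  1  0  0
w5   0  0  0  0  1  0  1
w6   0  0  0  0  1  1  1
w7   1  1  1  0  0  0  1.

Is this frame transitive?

No

Transitive: no — w1 R w4 and w4 R w2, but not w1 R w2.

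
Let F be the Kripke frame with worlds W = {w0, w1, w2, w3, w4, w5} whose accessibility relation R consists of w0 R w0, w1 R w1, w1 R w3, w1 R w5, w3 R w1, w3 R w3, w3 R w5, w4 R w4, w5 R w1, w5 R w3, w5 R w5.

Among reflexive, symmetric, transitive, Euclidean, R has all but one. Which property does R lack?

Reflexive: no — w2 is not related to itself.
Symmetric: yes — every pair in R has its reverse in R.
Transitive: yes — every two-step R-path is closed by a direct edge.
Euclidean: yes — any two successors of a common world are R-related.
Only reflexive fails.

reflexive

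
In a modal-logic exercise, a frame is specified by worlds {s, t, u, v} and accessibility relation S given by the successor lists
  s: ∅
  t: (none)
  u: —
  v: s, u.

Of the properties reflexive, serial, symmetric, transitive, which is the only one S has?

transitive

Reflexive: no — s is not related to itself.
Serial: no — s has no S-successor.
Symmetric: no — v S s but not s S v.
Transitive: yes — every two-step S-path is closed by a direct edge.
Only transitive holds.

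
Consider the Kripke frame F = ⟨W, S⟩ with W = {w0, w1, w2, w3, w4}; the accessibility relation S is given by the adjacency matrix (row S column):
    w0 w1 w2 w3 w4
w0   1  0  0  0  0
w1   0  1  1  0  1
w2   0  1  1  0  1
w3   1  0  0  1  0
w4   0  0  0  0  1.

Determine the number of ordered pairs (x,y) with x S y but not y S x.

Enumerating: (w1,w4), (w2,w4), (w3,w0).

3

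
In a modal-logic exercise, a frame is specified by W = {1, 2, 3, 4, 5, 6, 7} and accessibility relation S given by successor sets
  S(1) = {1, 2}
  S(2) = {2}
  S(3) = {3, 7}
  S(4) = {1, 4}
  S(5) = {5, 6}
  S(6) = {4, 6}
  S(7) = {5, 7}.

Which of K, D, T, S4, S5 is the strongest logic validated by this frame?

T

Serial (axiom D): yes — every world has a successor (e.g. 1 S 1).
Reflexive (axiom T): yes — every world is S-related to itself.
Transitive (axiom 4): no — 3 S 7 and 7 S 5, but not 3 S 5.
Euclidean (axiom 5): no — 1 S 2 and 1 S 1, but not 2 S 1.
So F validates K, D, T; S4 would additionally require S to be transitive. The strongest is T.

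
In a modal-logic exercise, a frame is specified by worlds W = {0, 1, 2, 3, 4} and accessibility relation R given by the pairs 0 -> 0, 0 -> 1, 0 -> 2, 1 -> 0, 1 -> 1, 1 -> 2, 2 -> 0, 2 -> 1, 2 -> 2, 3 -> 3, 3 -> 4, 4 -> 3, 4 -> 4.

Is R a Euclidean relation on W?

Euclidean: yes — any two successors of a common world are R-related.

Yes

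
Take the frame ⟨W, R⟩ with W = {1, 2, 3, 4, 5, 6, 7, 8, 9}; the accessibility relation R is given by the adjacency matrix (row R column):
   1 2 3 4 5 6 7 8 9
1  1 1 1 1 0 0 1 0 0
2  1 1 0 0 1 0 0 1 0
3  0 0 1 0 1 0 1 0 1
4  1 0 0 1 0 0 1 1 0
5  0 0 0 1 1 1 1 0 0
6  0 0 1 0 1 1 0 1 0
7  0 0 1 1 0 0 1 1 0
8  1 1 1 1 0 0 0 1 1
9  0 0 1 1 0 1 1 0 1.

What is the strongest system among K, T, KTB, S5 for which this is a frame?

Reflexive (axiom T): yes — every world is R-related to itself.
Symmetric (axiom B): no — 1 R 3 but not 3 R 1.
Euclidean (axiom 5): no — 1 R 2 and 1 R 3, but not 2 R 3.
So F validates K, T; KTB would additionally require R to be symmetric. The strongest is T.

T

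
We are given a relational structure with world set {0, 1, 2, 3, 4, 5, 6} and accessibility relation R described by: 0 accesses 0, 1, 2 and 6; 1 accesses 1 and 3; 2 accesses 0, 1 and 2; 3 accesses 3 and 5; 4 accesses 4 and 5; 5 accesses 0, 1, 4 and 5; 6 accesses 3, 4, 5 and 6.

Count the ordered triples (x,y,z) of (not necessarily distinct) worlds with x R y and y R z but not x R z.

Enumerating: (0,1,3), (0,6,3), (0,6,4), (0,6,5), (1,3,5), (2,0,6), (2,1,3), (3,5,0), (3,5,1), (3,5,4), (4,5,0), (4,5,1), (5,0,2), (5,0,6), (5,1,3), (6,5,0), (6,5,1).

17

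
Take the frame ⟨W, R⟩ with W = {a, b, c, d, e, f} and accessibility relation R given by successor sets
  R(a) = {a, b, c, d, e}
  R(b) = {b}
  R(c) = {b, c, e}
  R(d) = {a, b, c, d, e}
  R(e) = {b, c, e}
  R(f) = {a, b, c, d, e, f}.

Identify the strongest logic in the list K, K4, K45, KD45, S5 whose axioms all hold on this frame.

K4

Transitive (axiom 4): yes — every two-step R-path is closed by a direct edge.
Euclidean (axiom 5): no — a R b and a R c, but not b R c.
Serial (axiom D): yes — every world has a successor (e.g. a R a).
Reflexive (axiom T): yes — every world is R-related to itself.
So F validates K, K4; K45 would additionally require R to be Euclidean. The strongest is K4.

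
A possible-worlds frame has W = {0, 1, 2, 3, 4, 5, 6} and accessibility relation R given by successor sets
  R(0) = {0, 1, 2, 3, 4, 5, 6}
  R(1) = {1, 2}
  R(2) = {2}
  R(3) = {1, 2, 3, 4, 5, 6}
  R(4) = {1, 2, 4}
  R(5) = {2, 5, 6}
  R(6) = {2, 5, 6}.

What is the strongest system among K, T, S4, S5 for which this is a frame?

S4

Reflexive (axiom T): yes — every world is R-related to itself.
Transitive (axiom 4): yes — every two-step R-path is closed by a direct edge.
Euclidean (axiom 5): no — 0 R 1 and 0 R 3, but not 1 R 3.
So F validates K, T, S4; S5 would additionally require R to be Euclidean. The strongest is S4.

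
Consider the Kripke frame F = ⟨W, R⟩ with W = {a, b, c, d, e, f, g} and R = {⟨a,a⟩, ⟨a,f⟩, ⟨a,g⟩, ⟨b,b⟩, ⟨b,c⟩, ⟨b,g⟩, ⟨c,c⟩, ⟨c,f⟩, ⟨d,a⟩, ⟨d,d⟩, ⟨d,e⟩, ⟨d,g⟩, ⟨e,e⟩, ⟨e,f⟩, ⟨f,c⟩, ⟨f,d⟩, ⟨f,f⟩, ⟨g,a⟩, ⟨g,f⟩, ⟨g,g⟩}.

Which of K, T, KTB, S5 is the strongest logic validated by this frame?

Reflexive (axiom T): yes — every world is R-related to itself.
Symmetric (axiom B): no — a R f but not f R a.
Euclidean (axiom 5): no — a R f and a R g, but not f R g.
So F validates K, T; KTB would additionally require R to be symmetric. The strongest is T.

T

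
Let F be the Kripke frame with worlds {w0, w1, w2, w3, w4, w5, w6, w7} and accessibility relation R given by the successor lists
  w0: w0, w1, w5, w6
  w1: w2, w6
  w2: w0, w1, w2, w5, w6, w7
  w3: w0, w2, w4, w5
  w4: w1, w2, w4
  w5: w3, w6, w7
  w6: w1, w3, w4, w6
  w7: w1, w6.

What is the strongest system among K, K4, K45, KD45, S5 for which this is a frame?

Transitive (axiom 4): no — w0 R w1 and w1 R w2, but not w0 R w2.
Euclidean (axiom 5): no — w0 R w1 and w0 R w5, but not w1 R w5.
Serial (axiom D): yes — every world has a successor (e.g. w0 R w0).
Reflexive (axiom T): no — w1 is not related to itself.
So F validates K; K4 would additionally require R to be transitive. The strongest is K.

K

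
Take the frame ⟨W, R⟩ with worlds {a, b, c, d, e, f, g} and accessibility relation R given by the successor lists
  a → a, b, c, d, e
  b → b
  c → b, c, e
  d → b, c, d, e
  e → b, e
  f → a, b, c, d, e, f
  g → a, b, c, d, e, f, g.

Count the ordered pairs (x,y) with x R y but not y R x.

Enumerating: (a,b), (a,c), (a,d), (a,e), (c,b), (c,e), (d,b), (d,c), (d,e), (e,b), (f,a), (f,b), … and 9 more.
Total: 21.

21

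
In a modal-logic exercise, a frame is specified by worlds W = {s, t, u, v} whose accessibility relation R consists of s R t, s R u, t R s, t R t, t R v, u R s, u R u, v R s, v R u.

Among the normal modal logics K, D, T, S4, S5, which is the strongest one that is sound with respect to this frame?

Serial (axiom D): yes — every world has a successor (e.g. s R t).
Reflexive (axiom T): no — s is not related to itself.
Transitive (axiom 4): no — s R t and t R v, but not s R v.
Euclidean (axiom 5): no — s R t and s R u, but not t R u.
So F validates K, D; T would additionally require R to be reflexive. The strongest is D.

D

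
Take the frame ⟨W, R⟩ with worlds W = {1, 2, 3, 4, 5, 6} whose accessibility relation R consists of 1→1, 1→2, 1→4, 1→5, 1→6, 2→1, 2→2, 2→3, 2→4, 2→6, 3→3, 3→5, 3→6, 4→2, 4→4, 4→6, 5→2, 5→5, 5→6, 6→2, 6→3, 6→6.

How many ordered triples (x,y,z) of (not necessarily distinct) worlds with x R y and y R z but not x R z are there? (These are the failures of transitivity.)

16

Enumerating: (1,2,3), (1,6,3), (2,1,5), (2,3,5), (3,5,2), (3,6,2), (4,2,1), (4,2,3), (4,6,3), (5,2,1), (5,2,3), (5,2,4), (5,6,3), (6,2,1), (6,2,4), (6,3,5).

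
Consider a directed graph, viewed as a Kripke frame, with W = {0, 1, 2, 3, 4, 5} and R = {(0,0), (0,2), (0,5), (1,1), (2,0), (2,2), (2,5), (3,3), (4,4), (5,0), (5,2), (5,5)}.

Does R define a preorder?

Yes

Reflexive: yes — every world is R-related to itself.
Transitive: yes — every two-step R-path is closed by a direct edge.
So R is a preorder.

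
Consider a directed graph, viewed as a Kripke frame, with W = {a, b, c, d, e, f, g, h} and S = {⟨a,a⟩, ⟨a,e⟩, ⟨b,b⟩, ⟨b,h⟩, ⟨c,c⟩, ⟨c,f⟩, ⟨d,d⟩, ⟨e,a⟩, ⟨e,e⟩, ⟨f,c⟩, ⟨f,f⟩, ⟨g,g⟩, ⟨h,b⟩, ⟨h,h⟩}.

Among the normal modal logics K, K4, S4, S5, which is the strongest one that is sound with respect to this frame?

S5

Transitive (axiom 4): yes — every two-step S-path is closed by a direct edge.
Reflexive (axiom T): yes — every world is S-related to itself.
Euclidean (axiom 5): yes — any two successors of a common world are S-related.
So F validates K, K4, S4, S5. The strongest is S5.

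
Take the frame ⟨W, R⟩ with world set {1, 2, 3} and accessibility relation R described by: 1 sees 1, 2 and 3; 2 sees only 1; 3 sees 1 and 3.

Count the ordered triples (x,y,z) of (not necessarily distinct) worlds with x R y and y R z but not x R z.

3

Enumerating: (2,1,2), (2,1,3), (3,1,2).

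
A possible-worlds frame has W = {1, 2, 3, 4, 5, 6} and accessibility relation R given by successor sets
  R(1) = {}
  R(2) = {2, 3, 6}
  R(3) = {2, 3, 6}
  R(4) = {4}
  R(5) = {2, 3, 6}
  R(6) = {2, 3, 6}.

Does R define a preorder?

Reflexive: no — 1 is not related to itself.
Transitive: yes — every two-step R-path is closed by a direct edge.
So R is not a preorder.

No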